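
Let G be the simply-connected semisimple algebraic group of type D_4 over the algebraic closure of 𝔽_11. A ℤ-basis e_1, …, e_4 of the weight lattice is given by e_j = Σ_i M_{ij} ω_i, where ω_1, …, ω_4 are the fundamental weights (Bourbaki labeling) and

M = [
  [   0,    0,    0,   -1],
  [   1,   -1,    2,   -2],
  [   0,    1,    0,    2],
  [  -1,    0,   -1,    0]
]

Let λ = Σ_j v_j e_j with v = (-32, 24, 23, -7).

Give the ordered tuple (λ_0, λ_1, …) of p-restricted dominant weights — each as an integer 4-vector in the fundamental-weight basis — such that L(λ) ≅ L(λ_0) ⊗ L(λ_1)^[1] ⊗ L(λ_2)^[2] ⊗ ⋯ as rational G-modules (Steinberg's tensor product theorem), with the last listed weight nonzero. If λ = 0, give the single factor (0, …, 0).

Change of basis e → ω: c = M·v where v = (-32, 24, 23, -7):
  c_1 = 0*-32 + 0*24 + 0*23 + -1*-7 = 7
  c_2 = 1*-32 + -1*24 + 2*23 + -2*-7 = 4
  c_3 = 0*-32 + 1*24 + 0*23 + 2*-7 = 10
  c_4 = -1*-32 + 0*24 + -1*23 + 0*-7 = 9
Expand coordinatewise in base 11:
  c_1 = 7 = 7·11^0
  c_2 = 4 = 4·11^0
  c_3 = 10 = 10·11^0
  c_4 = 9 = 9·11^0
λ_0 = (7, 4, 10, 9)

((7, 4, 10, 9),)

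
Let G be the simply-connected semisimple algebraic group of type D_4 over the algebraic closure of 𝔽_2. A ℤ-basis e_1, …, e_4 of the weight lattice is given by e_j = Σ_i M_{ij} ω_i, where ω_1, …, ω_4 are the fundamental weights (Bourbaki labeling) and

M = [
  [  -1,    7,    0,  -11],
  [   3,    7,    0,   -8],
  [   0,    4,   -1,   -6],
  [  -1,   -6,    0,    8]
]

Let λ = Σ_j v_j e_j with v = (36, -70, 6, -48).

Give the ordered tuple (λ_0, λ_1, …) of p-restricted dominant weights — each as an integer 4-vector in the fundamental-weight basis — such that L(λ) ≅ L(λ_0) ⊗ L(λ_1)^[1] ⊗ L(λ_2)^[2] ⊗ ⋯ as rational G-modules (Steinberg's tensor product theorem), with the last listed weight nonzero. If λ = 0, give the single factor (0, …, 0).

Compute c_i = Σ_j M_{ij} v_j with v = (36, -70, 6, -48):
  c_1 = (-1)·(36) + (7)·(-70) + (0)·(6) + (-11)·(-48) = 2
  c_2 = (3)·(36) + (7)·(-70) + (0)·(6) + (-8)·(-48) = 2
  c_3 = (0)·(36) + (4)·(-70) + (-1)·(6) + (-6)·(-48) = 2
  c_4 = (-1)·(36) + (-6)·(-70) + (0)·(6) + (8)·(-48) = 0
p = 2; digits c_i = Σ_j d_{ij}·2^j, 0 ≤ d_{ij} < 2:
  c_1 = 2 = 0·2^0 + 1·2^1
  c_2 = 2 = 0·2^0 + 1·2^1
  c_3 = 2 = 0·2^0 + 1·2^1
  c_4 = 0
λ_0 = (0, 0, 0, 0)
λ_1 = (1, 1, 1, 0)

((0, 0, 0, 0), (1, 1, 1, 0))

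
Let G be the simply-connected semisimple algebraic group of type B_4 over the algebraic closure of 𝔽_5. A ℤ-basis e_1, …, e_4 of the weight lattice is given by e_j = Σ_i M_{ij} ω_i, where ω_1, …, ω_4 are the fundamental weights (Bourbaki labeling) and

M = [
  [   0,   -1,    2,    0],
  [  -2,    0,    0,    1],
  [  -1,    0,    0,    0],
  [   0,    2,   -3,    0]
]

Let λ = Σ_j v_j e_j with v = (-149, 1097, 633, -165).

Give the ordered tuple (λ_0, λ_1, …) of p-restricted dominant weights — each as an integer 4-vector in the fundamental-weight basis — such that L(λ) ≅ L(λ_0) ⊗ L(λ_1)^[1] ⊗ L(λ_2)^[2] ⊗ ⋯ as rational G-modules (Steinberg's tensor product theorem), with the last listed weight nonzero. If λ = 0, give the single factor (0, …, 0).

((4, 3, 4, 0), (3, 1, 4, 4), (1, 0, 0, 1), (1, 1, 1, 2))

Change of basis e → ω: c = M·v where v = (-149, 1097, 633, -165):
  c_1 = (0)·(-149) + (-1)·(1097) + 2·633 + (0)·(-165) = 169
  c_2 = (-2)·(-149) + 0·1097 + 0·633 + (1)·(-165) = 133
  c_3 = (-1)·(-149) + 0·1097 + 0·633 + (0)·(-165) = 149
  c_4 = (0)·(-149) + 2·1097 + (-3)·(633) + (0)·(-165) = 295
p = 5; digits c_i = Σ_j d_{ij}·5^j, 0 ≤ d_{ij} < 5:
  c_1 = 169 = 4·5^0 + 3·5^1 + 1·5^2 + 1·5^3
  c_2 = 133 = 3·5^0 + 1·5^1 + 0·5^2 + 1·5^3
  c_3 = 149 = 4·5^0 + 4·5^1 + 0·5^2 + 1·5^3
  c_4 = 295 = 0·5^0 + 4·5^1 + 1·5^2 + 2·5^3
Factor λ_0 = (4, 3, 4, 0)
Factor λ_1 = (3, 1, 4, 4)
Factor λ_2 = (1, 0, 0, 1)
Factor λ_3 = (1, 1, 1, 2)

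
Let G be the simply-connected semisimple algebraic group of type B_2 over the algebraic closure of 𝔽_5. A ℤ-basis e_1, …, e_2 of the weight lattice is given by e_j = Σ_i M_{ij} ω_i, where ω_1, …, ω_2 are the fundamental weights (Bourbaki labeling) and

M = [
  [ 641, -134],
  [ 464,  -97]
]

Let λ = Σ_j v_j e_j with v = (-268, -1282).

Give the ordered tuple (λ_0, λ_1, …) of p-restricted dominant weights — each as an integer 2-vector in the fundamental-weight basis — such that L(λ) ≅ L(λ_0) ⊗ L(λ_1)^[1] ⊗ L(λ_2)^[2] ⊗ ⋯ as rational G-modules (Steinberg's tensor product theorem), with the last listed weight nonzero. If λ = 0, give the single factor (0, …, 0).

In the fundamental-weight basis, λ has coordinates c = M·v (v = (-268, -1282)):
  c_1 = 641*-268 + -134*-1282 = 0
  c_2 = 464*-268 + -97*-1282 = 2
Writing each c_i in base p = 5:
  c_1 = 0
  c_2 = 2 = 2·5^0
λ_0 = (0, 2)

((0, 2),)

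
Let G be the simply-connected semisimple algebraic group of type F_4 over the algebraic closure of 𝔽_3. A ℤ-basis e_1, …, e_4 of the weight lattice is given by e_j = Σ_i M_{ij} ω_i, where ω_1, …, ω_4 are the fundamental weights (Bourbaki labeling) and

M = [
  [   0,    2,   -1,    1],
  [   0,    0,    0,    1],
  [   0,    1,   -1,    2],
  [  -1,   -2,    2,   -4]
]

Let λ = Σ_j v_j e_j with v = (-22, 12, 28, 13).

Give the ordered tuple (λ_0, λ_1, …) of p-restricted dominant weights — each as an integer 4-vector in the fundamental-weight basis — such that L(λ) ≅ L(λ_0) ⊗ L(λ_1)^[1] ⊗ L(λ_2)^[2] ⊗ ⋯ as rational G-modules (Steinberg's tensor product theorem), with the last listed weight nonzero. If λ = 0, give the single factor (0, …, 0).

((0, 1, 1, 2), (0, 1, 0, 0), (1, 1, 1, 0))

In the fundamental-weight basis, λ has coordinates c = M·v (v = (-22, 12, 28, 13)):
  c_1 = (0)·(-22) + 2·12 + (-1)·(28) + 1·13 = 9
  c_2 = (0)·(-22) + 0·12 + 0·28 + 1·13 = 13
  c_3 = (0)·(-22) + 1·12 + (-1)·(28) + 2·13 = 10
  c_4 = (-1)·(-22) + (-2)·(12) + 2·28 + (-4)·(13) = 2
Expand coordinatewise in base 3:
  c_1 = 9 = 0·3^0 + 0·3^1 + 1·3^2
  c_2 = 13 = 1·3^0 + 1·3^1 + 1·3^2
  c_3 = 10 = 1·3^0 + 0·3^1 + 1·3^2
  c_4 = 2 = 2·3^0
Factor λ_0 = (0, 1, 1, 2)
Factor λ_1 = (0, 1, 0, 0)
Factor λ_2 = (1, 1, 1, 0)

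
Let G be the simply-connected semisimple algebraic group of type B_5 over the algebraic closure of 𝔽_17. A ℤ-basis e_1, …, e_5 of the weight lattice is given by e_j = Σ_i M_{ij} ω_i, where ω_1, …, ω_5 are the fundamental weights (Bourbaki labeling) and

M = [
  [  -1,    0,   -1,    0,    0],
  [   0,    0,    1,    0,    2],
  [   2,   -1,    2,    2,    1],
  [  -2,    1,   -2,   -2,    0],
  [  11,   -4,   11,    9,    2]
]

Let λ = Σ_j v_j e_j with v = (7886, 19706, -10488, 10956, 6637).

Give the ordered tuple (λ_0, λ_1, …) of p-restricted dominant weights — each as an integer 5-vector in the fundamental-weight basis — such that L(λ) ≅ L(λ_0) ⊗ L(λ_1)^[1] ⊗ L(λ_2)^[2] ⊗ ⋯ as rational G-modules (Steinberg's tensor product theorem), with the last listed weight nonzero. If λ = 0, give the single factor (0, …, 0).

Converting to the ω-basis (c_i = row i of M dotted with v = (7886, 19706, -10488, 10956, 6637)):
  c_1 = -1*7886 + 0*19706 + -1*-10488 + 0*10956 + 0*6637 = 2602
  c_2 = 0*7886 + 0*19706 + 1*-10488 + 0*10956 + 2*6637 = 2786
  c_3 = 2*7886 + -1*19706 + 2*-10488 + 2*10956 + 1*6637 = 3639
  c_4 = -2*7886 + 1*19706 + -2*-10488 + -2*10956 + 0*6637 = 2998
  c_5 = 11*7886 + -4*19706 + 11*-10488 + 9*10956 + 2*6637 = 4432
Base-17 expansion of each c_i:
  c_1 = 2602 = 1·17^0 + 0·17^1 + 9·17^2
  c_2 = 2786 = 15·17^0 + 10·17^1 + 9·17^2
  c_3 = 3639 = 1·17^0 + 10·17^1 + 12·17^2
  c_4 = 2998 = 6·17^0 + 6·17^1 + 10·17^2
  c_5 = 4432 = 12·17^0 + 5·17^1 + 15·17^2
p-restricted factor λ_0 = (1, 15, 1, 6, 12)
p-restricted factor λ_1 = (0, 10, 10, 6, 5)
p-restricted factor λ_2 = (9, 9, 12, 10, 15)

((1, 15, 1, 6, 12), (0, 10, 10, 6, 5), (9, 9, 12, 10, 15))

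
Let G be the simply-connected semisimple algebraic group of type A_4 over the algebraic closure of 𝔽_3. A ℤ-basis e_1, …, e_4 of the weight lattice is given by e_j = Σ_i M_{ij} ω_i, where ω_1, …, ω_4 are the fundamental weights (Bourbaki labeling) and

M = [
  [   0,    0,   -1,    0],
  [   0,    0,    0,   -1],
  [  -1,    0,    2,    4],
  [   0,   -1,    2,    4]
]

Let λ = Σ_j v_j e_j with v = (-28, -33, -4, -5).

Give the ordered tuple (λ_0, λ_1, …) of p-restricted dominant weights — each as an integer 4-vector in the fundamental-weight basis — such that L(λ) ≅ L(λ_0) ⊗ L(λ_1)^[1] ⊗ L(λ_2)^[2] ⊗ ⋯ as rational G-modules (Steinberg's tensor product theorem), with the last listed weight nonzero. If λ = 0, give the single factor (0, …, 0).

((1, 2, 0, 2), (1, 1, 0, 1))

In the fundamental-weight basis, λ has coordinates c = M·v (v = (-28, -33, -4, -5)):
  c_1 = 0*-28 + 0*-33 + -1*-4 + 0*-5 = 4
  c_2 = 0*-28 + 0*-33 + 0*-4 + -1*-5 = 5
  c_3 = -1*-28 + 0*-33 + 2*-4 + 4*-5 = 0
  c_4 = 0*-28 + -1*-33 + 2*-4 + 4*-5 = 5
Writing each c_i in base p = 3:
  c_1 = 4 = 1·3^0 + 1·3^1
  c_2 = 5 = 2·3^0 + 1·3^1
  c_3 = 0
  c_4 = 5 = 2·3^0 + 1·3^1
λ_0 = (1, 2, 0, 2)
λ_1 = (1, 1, 0, 1)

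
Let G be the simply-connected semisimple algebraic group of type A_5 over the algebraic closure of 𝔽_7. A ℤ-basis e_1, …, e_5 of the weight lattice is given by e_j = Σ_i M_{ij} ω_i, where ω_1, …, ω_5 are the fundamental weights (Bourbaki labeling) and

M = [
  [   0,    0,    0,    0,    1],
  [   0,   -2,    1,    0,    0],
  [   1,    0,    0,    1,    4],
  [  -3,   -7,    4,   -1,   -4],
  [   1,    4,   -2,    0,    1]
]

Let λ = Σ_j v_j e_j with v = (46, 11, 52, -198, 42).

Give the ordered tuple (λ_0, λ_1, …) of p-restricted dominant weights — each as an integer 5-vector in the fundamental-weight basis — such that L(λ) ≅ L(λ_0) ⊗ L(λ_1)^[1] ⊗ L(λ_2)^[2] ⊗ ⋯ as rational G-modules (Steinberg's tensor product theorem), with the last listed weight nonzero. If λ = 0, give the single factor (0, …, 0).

Compute c_i = Σ_j M_{ij} v_j with v = (46, 11, 52, -198, 42):
  c_1 = 0·46 + 0·11 + 0·52 + (0)·(-198) + 1·42 = 42
  c_2 = 0·46 + (-2)·(11) + 1·52 + (0)·(-198) + 0·42 = 30
  c_3 = 1·46 + 0·11 + 0·52 + (1)·(-198) + 4·42 = 16
  c_4 = (-3)·(46) + (-7)·(11) + 4·52 + (-1)·(-198) + (-4)·(42) = 23
  c_5 = 1·46 + 4·11 + (-2)·(52) + (0)·(-198) + 1·42 = 28
Writing each c_i in base p = 7:
  c_1 = 42 = 0·7^0 + 6·7^1
  c_2 = 30 = 2·7^0 + 4·7^1
  c_3 = 16 = 2·7^0 + 2·7^1
  c_4 = 23 = 2·7^0 + 3·7^1
  c_5 = 28 = 0·7^0 + 4·7^1
λ_0 = (0, 2, 2, 2, 0)
λ_1 = (6, 4, 2, 3, 4)

((0, 2, 2, 2, 0), (6, 4, 2, 3, 4))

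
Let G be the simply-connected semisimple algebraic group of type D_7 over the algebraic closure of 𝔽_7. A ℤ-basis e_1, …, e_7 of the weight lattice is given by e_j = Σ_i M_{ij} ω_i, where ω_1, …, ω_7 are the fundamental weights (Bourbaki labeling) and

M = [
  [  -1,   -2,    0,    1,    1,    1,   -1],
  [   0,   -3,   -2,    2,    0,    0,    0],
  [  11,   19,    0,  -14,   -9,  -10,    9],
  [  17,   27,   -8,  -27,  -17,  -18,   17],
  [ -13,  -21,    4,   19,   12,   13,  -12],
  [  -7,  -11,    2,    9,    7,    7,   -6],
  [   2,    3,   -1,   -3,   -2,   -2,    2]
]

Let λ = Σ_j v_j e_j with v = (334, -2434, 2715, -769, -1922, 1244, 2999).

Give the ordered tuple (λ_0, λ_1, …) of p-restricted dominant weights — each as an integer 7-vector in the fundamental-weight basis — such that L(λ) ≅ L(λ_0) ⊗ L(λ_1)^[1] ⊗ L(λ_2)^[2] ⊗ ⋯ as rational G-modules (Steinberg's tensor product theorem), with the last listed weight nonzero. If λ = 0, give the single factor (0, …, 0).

Converting to the ω-basis (c_i = row i of M dotted with v = (334, -2434, 2715, -769, -1922, 1244, 2999)):
  c_1 = -1*334 + -2*-2434 + 0*2715 + 1*-769 + 1*-1922 + 1*1244 + -1*2999 = 88
  c_2 = 0*334 + -3*-2434 + -2*2715 + 2*-769 + 0*-1922 + 0*1244 + 0*2999 = 334
  c_3 = 11*334 + 19*-2434 + 0*2715 + -14*-769 + -9*-1922 + -10*1244 + 9*2999 = 43
  c_4 = 17*334 + 27*-2434 + -8*2715 + -27*-769 + -17*-1922 + -18*1244 + 17*2999 = 268
  c_5 = -13*334 + -21*-2434 + 4*2715 + 19*-769 + 12*-1922 + 13*1244 + -12*2999 = 141
  c_6 = -7*334 + -11*-2434 + 2*2715 + 9*-769 + 7*-1922 + 7*1244 + -6*2999 = 205
  c_7 = 2*334 + 3*-2434 + -1*2715 + -3*-769 + -2*-1922 + -2*1244 + 2*2999 = 312
Expand coordinatewise in base 7:
  c_1 = 88 = 4·7^0 + 5·7^1 + 1·7^2
  c_2 = 334 = 5·7^0 + 5·7^1 + 6·7^2
  c_3 = 43 = 1·7^0 + 6·7^1
  c_4 = 268 = 2·7^0 + 3·7^1 + 5·7^2
  c_5 = 141 = 1·7^0 + 6·7^1 + 2·7^2
  c_6 = 205 = 2·7^0 + 1·7^1 + 4·7^2
  c_7 = 312 = 4·7^0 + 2·7^1 + 6·7^2
p-restricted factor λ_0 = (4, 5, 1, 2, 1, 2, 4)
p-restricted factor λ_1 = (5, 5, 6, 3, 6, 1, 2)
p-restricted factor λ_2 = (1, 6, 0, 5, 2, 4, 6)

((4, 5, 1, 2, 1, 2, 4), (5, 5, 6, 3, 6, 1, 2), (1, 6, 0, 5, 2, 4, 6))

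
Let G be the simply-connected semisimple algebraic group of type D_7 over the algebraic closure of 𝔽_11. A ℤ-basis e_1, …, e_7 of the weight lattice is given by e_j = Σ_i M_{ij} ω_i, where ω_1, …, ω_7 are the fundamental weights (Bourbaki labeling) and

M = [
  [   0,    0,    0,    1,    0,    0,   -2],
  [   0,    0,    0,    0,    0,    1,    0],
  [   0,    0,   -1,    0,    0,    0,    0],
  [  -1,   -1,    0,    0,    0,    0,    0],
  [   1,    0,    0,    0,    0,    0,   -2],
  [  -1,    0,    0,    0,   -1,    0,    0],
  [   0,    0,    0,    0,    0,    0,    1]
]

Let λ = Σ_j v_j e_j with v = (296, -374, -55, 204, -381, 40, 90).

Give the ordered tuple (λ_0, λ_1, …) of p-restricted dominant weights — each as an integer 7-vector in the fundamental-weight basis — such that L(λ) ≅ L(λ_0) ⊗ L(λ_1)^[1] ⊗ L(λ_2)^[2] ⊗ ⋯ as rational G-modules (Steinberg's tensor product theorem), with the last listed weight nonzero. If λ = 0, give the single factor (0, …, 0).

Change of basis e → ω: c = M·v where v = (296, -374, -55, 204, -381, 40, 90):
  c_1 = (0)·(296) + (0)·(-374) + (0)·(-55) + (1)·(204) + (0)·(-381) + (0)·(40) + (-2)·(90) = 24
  c_2 = (0)·(296) + (0)·(-374) + (0)·(-55) + (0)·(204) + (0)·(-381) + (1)·(40) + (0)·(90) = 40
  c_3 = (0)·(296) + (0)·(-374) + (-1)·(-55) + (0)·(204) + (0)·(-381) + (0)·(40) + (0)·(90) = 55
  c_4 = (-1)·(296) + (-1)·(-374) + (0)·(-55) + (0)·(204) + (0)·(-381) + (0)·(40) + (0)·(90) = 78
  c_5 = (1)·(296) + (0)·(-374) + (0)·(-55) + (0)·(204) + (0)·(-381) + (0)·(40) + (-2)·(90) = 116
  c_6 = (-1)·(296) + (0)·(-374) + (0)·(-55) + (0)·(204) + (-1)·(-381) + (0)·(40) + (0)·(90) = 85
  c_7 = (0)·(296) + (0)·(-374) + (0)·(-55) + (0)·(204) + (0)·(-381) + (0)·(40) + (1)·(90) = 90
p = 11; digits c_i = Σ_j d_{ij}·11^j, 0 ≤ d_{ij} < 11:
  c_1 = 24 = 2·11^0 + 2·11^1
  c_2 = 40 = 7·11^0 + 3·11^1
  c_3 = 55 = 0·11^0 + 5·11^1
  c_4 = 78 = 1·11^0 + 7·11^1
  c_5 = 116 = 6·11^0 + 10·11^1
  c_6 = 85 = 8·11^0 + 7·11^1
  c_7 = 90 = 2·11^0 + 8·11^1
Factor λ_0 = (2, 7, 0, 1, 6, 8, 2)
Factor λ_1 = (2, 3, 5, 7, 10, 7, 8)

((2, 7, 0, 1, 6, 8, 2), (2, 3, 5, 7, 10, 7, 8))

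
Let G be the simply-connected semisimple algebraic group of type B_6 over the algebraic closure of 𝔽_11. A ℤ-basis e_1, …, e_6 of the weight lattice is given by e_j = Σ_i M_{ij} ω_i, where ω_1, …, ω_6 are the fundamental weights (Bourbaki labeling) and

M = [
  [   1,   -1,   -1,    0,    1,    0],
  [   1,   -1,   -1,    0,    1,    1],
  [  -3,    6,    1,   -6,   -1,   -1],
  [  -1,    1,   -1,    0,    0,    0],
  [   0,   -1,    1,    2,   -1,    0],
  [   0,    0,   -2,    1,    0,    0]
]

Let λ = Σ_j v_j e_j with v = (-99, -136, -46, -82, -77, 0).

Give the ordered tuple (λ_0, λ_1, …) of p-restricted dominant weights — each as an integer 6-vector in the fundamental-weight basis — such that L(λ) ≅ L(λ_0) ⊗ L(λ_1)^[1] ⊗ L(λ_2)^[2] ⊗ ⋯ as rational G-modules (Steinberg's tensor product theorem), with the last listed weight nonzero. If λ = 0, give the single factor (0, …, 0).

Compute c_i = Σ_j M_{ij} v_j with v = (-99, -136, -46, -82, -77, 0):
  c_1 = (1)·(-99) + (-1)·(-136) + (-1)·(-46) + (0)·(-82) + (1)·(-77) + (0)·(0) = 6
  c_2 = (1)·(-99) + (-1)·(-136) + (-1)·(-46) + (0)·(-82) + (1)·(-77) + (1)·(0) = 6
  c_3 = (-3)·(-99) + (6)·(-136) + (1)·(-46) + (-6)·(-82) + (-1)·(-77) + (-1)·(0) = 4
  c_4 = (-1)·(-99) + (1)·(-136) + (-1)·(-46) + (0)·(-82) + (0)·(-77) + (0)·(0) = 9
  c_5 = (0)·(-99) + (-1)·(-136) + (1)·(-46) + (2)·(-82) + (-1)·(-77) + (0)·(0) = 3
  c_6 = (0)·(-99) + (0)·(-136) + (-2)·(-46) + (1)·(-82) + (0)·(-77) + (0)·(0) = 10
Expand coordinatewise in base 11:
  c_1 = 6 = 6·11^0
  c_2 = 6 = 6·11^0
  c_3 = 4 = 4·11^0
  c_4 = 9 = 9·11^0
  c_5 = 3 = 3·11^0
  c_6 = 10 = 10·11^0
p-restricted factor λ_0 = (6, 6, 4, 9, 3, 10)

((6, 6, 4, 9, 3, 10),)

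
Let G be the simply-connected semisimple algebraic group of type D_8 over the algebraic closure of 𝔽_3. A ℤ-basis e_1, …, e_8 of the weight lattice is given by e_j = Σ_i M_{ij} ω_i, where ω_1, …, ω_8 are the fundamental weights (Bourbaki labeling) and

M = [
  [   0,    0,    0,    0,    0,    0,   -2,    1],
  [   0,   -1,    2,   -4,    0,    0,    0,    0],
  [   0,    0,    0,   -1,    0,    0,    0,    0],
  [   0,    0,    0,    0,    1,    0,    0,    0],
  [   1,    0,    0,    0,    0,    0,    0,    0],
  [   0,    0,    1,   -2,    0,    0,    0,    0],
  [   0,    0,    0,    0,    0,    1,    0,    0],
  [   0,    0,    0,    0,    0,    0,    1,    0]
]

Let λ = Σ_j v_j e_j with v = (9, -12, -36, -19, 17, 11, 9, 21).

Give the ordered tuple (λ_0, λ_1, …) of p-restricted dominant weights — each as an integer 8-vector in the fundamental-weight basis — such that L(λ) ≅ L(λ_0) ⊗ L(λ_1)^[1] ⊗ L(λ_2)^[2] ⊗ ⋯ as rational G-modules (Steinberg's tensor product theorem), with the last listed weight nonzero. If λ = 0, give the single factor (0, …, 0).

((0, 1, 1, 2, 0, 2, 2, 0), (1, 2, 0, 2, 0, 0, 0, 0), (0, 1, 2, 1, 1, 0, 1, 1))

ω-coordinates c = M·v, v = (9, -12, -36, -19, 17, 11, 9, 21):
  c_1 = 0·9 + (0)·(-12) + (0)·(-36) + (0)·(-19) + 0·17 + 0·11 + (-2)·(9) + 1·21 = 3
  c_2 = 0·9 + (-1)·(-12) + (2)·(-36) + (-4)·(-19) + 0·17 + 0·11 + 0·9 + 0·21 = 16
  c_3 = 0·9 + (0)·(-12) + (0)·(-36) + (-1)·(-19) + 0·17 + 0·11 + 0·9 + 0·21 = 19
  c_4 = 0·9 + (0)·(-12) + (0)·(-36) + (0)·(-19) + 1·17 + 0·11 + 0·9 + 0·21 = 17
  c_5 = 1·9 + (0)·(-12) + (0)·(-36) + (0)·(-19) + 0·17 + 0·11 + 0·9 + 0·21 = 9
  c_6 = 0·9 + (0)·(-12) + (1)·(-36) + (-2)·(-19) + 0·17 + 0·11 + 0·9 + 0·21 = 2
  c_7 = 0·9 + (0)·(-12) + (0)·(-36) + (0)·(-19) + 0·17 + 1·11 + 0·9 + 0·21 = 11
  c_8 = 0·9 + (0)·(-12) + (0)·(-36) + (0)·(-19) + 0·17 + 0·11 + 1·9 + 0·21 = 9
p = 3; digits c_i = Σ_j d_{ij}·3^j, 0 ≤ d_{ij} < 3:
  c_1 = 3 = 0·3^0 + 1·3^1
  c_2 = 16 = 1·3^0 + 2·3^1 + 1·3^2
  c_3 = 19 = 1·3^0 + 0·3^1 + 2·3^2
  c_4 = 17 = 2·3^0 + 2·3^1 + 1·3^2
  c_5 = 9 = 0·3^0 + 0·3^1 + 1·3^2
  c_6 = 2 = 2·3^0
  c_7 = 11 = 2·3^0 + 0·3^1 + 1·3^2
  c_8 = 9 = 0·3^0 + 0·3^1 + 1·3^2
p-restricted factor λ_0 = (0, 1, 1, 2, 0, 2, 2, 0)
p-restricted factor λ_1 = (1, 2, 0, 2, 0, 0, 0, 0)
p-restricted factor λ_2 = (0, 1, 2, 1, 1, 0, 1, 1)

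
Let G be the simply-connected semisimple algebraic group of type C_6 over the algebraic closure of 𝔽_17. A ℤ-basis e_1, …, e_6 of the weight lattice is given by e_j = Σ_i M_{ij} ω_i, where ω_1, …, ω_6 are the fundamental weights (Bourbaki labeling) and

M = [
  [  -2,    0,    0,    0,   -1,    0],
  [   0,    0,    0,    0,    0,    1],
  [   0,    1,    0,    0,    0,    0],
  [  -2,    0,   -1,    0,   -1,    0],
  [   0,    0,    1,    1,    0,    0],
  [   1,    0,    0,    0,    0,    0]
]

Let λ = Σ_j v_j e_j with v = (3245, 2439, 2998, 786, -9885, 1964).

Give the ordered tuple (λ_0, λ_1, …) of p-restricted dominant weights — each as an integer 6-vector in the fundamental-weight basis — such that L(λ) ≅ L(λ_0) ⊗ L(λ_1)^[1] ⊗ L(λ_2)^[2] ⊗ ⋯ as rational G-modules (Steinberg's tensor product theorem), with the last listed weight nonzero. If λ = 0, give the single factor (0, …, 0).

In the fundamental-weight basis, λ has coordinates c = M·v (v = (3245, 2439, 2998, 786, -9885, 1964)):
  c_1 = (-2)·(3245) + 0·2439 + 0·2998 + 0·786 + (-1)·(-9885) + 0·1964 = 3395
  c_2 = 0·3245 + 0·2439 + 0·2998 + 0·786 + (0)·(-9885) + 1·1964 = 1964
  c_3 = 0·3245 + 1·2439 + 0·2998 + 0·786 + (0)·(-9885) + 0·1964 = 2439
  c_4 = (-2)·(3245) + 0·2439 + (-1)·(2998) + 0·786 + (-1)·(-9885) + 0·1964 = 397
  c_5 = 0·3245 + 0·2439 + 1·2998 + 1·786 + (0)·(-9885) + 0·1964 = 3784
  c_6 = 1·3245 + 0·2439 + 0·2998 + 0·786 + (0)·(-9885) + 0·1964 = 3245
Base-17 expansion of each c_i:
  c_1 = 3395 = 12·17^0 + 12·17^1 + 11·17^2
  c_2 = 1964 = 9·17^0 + 13·17^1 + 6·17^2
  c_3 = 2439 = 8·17^0 + 7·17^1 + 8·17^2
  c_4 = 397 = 6·17^0 + 6·17^1 + 1·17^2
  c_5 = 3784 = 10·17^0 + 1·17^1 + 13·17^2
  c_6 = 3245 = 15·17^0 + 3·17^1 + 11·17^2
Factor λ_0 = (12, 9, 8, 6, 10, 15)
Factor λ_1 = (12, 13, 7, 6, 1, 3)
Factor λ_2 = (11, 6, 8, 1, 13, 11)

((12, 9, 8, 6, 10, 15), (12, 13, 7, 6, 1, 3), (11, 6, 8, 1, 13, 11))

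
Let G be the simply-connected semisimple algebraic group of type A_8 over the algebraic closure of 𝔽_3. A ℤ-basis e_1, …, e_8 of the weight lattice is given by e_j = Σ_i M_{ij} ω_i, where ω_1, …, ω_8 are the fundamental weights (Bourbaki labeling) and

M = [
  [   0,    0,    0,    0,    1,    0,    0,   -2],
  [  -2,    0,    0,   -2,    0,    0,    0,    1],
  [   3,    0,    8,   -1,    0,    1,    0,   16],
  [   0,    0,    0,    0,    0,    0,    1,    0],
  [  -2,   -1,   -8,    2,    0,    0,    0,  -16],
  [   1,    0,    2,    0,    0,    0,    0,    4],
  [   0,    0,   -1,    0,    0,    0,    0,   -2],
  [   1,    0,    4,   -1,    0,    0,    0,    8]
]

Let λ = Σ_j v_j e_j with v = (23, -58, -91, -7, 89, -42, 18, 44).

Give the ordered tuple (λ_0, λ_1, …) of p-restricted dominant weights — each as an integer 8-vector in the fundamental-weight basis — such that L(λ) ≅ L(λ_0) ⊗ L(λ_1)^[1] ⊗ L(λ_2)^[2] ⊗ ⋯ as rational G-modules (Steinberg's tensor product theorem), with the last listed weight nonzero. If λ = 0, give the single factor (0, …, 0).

ω-coordinates c = M·v, v = (23, -58, -91, -7, 89, -42, 18, 44):
  c_1 = 0·23 + (0)·(-58) + (0)·(-91) + (0)·(-7) + 1·89 + (0)·(-42) + 0·18 + (-2)·(44) = 1
  c_2 = (-2)·(23) + (0)·(-58) + (0)·(-91) + (-2)·(-7) + 0·89 + (0)·(-42) + 0·18 + 1·44 = 12
  c_3 = 3·23 + (0)·(-58) + (8)·(-91) + (-1)·(-7) + 0·89 + (1)·(-42) + 0·18 + 16·44 = 10
  c_4 = 0·23 + (0)·(-58) + (0)·(-91) + (0)·(-7) + 0·89 + (0)·(-42) + 1·18 + 0·44 = 18
  c_5 = (-2)·(23) + (-1)·(-58) + (-8)·(-91) + (2)·(-7) + 0·89 + (0)·(-42) + 0·18 + (-16)·(44) = 22
  c_6 = 1·23 + (0)·(-58) + (2)·(-91) + (0)·(-7) + 0·89 + (0)·(-42) + 0·18 + 4·44 = 17
  c_7 = 0·23 + (0)·(-58) + (-1)·(-91) + (0)·(-7) + 0·89 + (0)·(-42) + 0·18 + (-2)·(44) = 3
  c_8 = 1·23 + (0)·(-58) + (4)·(-91) + (-1)·(-7) + 0·89 + (0)·(-42) + 0·18 + 8·44 = 18
p = 3; digits c_i = Σ_j d_{ij}·3^j, 0 ≤ d_{ij} < 3:
  c_1 = 1 = 1·3^0
  c_2 = 12 = 0·3^0 + 1·3^1 + 1·3^2
  c_3 = 10 = 1·3^0 + 0·3^1 + 1·3^2
  c_4 = 18 = 0·3^0 + 0·3^1 + 2·3^2
  c_5 = 22 = 1·3^0 + 1·3^1 + 2·3^2
  c_6 = 17 = 2·3^0 + 2·3^1 + 1·3^2
  c_7 = 3 = 0·3^0 + 1·3^1
  c_8 = 18 = 0·3^0 + 0·3^1 + 2·3^2
Factor λ_0 = (1, 0, 1, 0, 1, 2, 0, 0)
Factor λ_1 = (0, 1, 0, 0, 1, 2, 1, 0)
Factor λ_2 = (0, 1, 1, 2, 2, 1, 0, 2)

((1, 0, 1, 0, 1, 2, 0, 0), (0, 1, 0, 0, 1, 2, 1, 0), (0, 1, 1, 2, 2, 1, 0, 2))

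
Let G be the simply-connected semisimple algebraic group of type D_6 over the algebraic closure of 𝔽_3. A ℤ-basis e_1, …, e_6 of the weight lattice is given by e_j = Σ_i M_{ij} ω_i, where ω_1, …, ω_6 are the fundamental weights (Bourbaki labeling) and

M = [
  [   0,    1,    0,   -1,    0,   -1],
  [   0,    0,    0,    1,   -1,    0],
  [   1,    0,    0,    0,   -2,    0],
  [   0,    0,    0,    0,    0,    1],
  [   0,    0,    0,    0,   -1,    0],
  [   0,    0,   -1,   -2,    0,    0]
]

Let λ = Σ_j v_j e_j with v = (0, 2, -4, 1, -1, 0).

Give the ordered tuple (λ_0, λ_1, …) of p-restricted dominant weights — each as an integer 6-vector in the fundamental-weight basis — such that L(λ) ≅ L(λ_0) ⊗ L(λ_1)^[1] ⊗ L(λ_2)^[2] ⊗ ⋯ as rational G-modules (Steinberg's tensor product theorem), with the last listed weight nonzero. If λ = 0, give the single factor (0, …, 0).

((1, 2, 2, 0, 1, 2),)

Converting to the ω-basis (c_i = row i of M dotted with v = (0, 2, -4, 1, -1, 0)):
  c_1 = 0·0 + 1·2 + (0)·(-4) + (-1)·(1) + (0)·(-1) + (-1)·(0) = 1
  c_2 = 0·0 + 0·2 + (0)·(-4) + 1·1 + (-1)·(-1) + 0·0 = 2
  c_3 = 1·0 + 0·2 + (0)·(-4) + 0·1 + (-2)·(-1) + 0·0 = 2
  c_4 = 0·0 + 0·2 + (0)·(-4) + 0·1 + (0)·(-1) + 1·0 = 0
  c_5 = 0·0 + 0·2 + (0)·(-4) + 0·1 + (-1)·(-1) + 0·0 = 1
  c_6 = 0·0 + 0·2 + (-1)·(-4) + (-2)·(1) + (0)·(-1) + 0·0 = 2
Base-3 expansion of each c_i:
  c_1 = 1 = 1·3^0
  c_2 = 2 = 2·3^0
  c_3 = 2 = 2·3^0
  c_4 = 0
  c_5 = 1 = 1·3^0
  c_6 = 2 = 2·3^0
λ_0 = (1, 2, 2, 0, 1, 2)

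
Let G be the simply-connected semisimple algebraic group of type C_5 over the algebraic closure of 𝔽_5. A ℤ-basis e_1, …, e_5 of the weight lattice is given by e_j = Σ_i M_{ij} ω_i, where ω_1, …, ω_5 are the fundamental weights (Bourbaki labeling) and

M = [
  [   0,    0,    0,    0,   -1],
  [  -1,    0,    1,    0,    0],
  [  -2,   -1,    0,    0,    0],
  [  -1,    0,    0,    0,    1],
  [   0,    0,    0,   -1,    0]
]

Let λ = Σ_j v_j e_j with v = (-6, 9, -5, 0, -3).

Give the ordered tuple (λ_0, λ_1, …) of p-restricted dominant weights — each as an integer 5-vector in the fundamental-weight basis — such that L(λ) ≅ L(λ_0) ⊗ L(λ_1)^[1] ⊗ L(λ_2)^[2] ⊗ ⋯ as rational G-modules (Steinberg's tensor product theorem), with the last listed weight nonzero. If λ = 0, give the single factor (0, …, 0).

((3, 1, 3, 3, 0),)

Converting to the ω-basis (c_i = row i of M dotted with v = (-6, 9, -5, 0, -3)):
  c_1 = (0)·(-6) + 0·9 + (0)·(-5) + 0·0 + (-1)·(-3) = 3
  c_2 = (-1)·(-6) + 0·9 + (1)·(-5) + 0·0 + (0)·(-3) = 1
  c_3 = (-2)·(-6) + (-1)·(9) + (0)·(-5) + 0·0 + (0)·(-3) = 3
  c_4 = (-1)·(-6) + 0·9 + (0)·(-5) + 0·0 + (1)·(-3) = 3
  c_5 = (0)·(-6) + 0·9 + (0)·(-5) + (-1)·(0) + (0)·(-3) = 0
Base-5 expansion of each c_i:
  c_1 = 3 = 3·5^0
  c_2 = 1 = 1·5^0
  c_3 = 3 = 3·5^0
  c_4 = 3 = 3·5^0
  c_5 = 0
p-restricted factor λ_0 = (3, 1, 3, 3, 0)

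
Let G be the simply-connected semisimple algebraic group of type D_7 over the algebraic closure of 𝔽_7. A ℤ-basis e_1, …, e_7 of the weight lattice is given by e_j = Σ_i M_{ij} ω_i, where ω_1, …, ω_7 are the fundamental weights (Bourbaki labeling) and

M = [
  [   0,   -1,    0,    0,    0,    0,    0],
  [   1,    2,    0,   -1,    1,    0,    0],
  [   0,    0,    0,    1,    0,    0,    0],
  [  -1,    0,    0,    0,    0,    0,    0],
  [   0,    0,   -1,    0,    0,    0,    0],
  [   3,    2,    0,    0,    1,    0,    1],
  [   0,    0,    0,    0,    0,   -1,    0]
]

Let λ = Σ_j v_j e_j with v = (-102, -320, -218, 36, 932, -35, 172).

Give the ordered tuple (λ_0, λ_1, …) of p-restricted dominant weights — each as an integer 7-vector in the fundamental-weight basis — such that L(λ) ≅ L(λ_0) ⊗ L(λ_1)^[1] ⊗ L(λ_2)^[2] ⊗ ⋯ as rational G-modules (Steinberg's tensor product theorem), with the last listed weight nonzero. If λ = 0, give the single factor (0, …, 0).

ω-coordinates c = M·v, v = (-102, -320, -218, 36, 932, -35, 172):
  c_1 = 0*-102 + -1*-320 + 0*-218 + 0*36 + 0*932 + 0*-35 + 0*172 = 320
  c_2 = 1*-102 + 2*-320 + 0*-218 + -1*36 + 1*932 + 0*-35 + 0*172 = 154
  c_3 = 0*-102 + 0*-320 + 0*-218 + 1*36 + 0*932 + 0*-35 + 0*172 = 36
  c_4 = -1*-102 + 0*-320 + 0*-218 + 0*36 + 0*932 + 0*-35 + 0*172 = 102
  c_5 = 0*-102 + 0*-320 + -1*-218 + 0*36 + 0*932 + 0*-35 + 0*172 = 218
  c_6 = 3*-102 + 2*-320 + 0*-218 + 0*36 + 1*932 + 0*-35 + 1*172 = 158
  c_7 = 0*-102 + 0*-320 + 0*-218 + 0*36 + 0*932 + -1*-35 + 0*172 = 35
Base-7 expansion of each c_i:
  c_1 = 320 = 5·7^0 + 3·7^1 + 6·7^2
  c_2 = 154 = 0·7^0 + 1·7^1 + 3·7^2
  c_3 = 36 = 1·7^0 + 5·7^1
  c_4 = 102 = 4·7^0 + 0·7^1 + 2·7^2
  c_5 = 218 = 1·7^0 + 3·7^1 + 4·7^2
  c_6 = 158 = 4·7^0 + 1·7^1 + 3·7^2
  c_7 = 35 = 0·7^0 + 5·7^1
λ_0 = (5, 0, 1, 4, 1, 4, 0)
λ_1 = (3, 1, 5, 0, 3, 1, 5)
λ_2 = (6, 3, 0, 2, 4, 3, 0)

((5, 0, 1, 4, 1, 4, 0), (3, 1, 5, 0, 3, 1, 5), (6, 3, 0, 2, 4, 3, 0))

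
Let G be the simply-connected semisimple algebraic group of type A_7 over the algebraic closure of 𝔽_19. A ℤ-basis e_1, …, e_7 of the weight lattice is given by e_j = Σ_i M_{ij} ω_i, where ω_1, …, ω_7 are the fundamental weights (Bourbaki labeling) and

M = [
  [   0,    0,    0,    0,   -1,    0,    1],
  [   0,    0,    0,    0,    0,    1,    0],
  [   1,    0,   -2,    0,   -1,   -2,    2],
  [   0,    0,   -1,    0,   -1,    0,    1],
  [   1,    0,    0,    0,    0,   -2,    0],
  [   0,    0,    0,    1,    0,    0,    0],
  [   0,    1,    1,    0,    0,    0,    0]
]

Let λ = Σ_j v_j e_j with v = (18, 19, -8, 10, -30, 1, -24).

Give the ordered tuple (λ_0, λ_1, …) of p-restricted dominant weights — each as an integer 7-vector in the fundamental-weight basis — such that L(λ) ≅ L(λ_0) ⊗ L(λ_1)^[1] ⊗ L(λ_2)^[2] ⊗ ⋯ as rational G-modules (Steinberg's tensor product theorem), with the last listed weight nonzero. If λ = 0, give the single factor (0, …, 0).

((6, 1, 14, 14, 16, 10, 11),)

ω-coordinates c = M·v, v = (18, 19, -8, 10, -30, 1, -24):
  c_1 = (0)·(18) + (0)·(19) + (0)·(-8) + (0)·(10) + (-1)·(-30) + (0)·(1) + (1)·(-24) = 6
  c_2 = (0)·(18) + (0)·(19) + (0)·(-8) + (0)·(10) + (0)·(-30) + (1)·(1) + (0)·(-24) = 1
  c_3 = (1)·(18) + (0)·(19) + (-2)·(-8) + (0)·(10) + (-1)·(-30) + (-2)·(1) + (2)·(-24) = 14
  c_4 = (0)·(18) + (0)·(19) + (-1)·(-8) + (0)·(10) + (-1)·(-30) + (0)·(1) + (1)·(-24) = 14
  c_5 = (1)·(18) + (0)·(19) + (0)·(-8) + (0)·(10) + (0)·(-30) + (-2)·(1) + (0)·(-24) = 16
  c_6 = (0)·(18) + (0)·(19) + (0)·(-8) + (1)·(10) + (0)·(-30) + (0)·(1) + (0)·(-24) = 10
  c_7 = (0)·(18) + (1)·(19) + (1)·(-8) + (0)·(10) + (0)·(-30) + (0)·(1) + (0)·(-24) = 11
Expand coordinatewise in base 19:
  c_1 = 6 = 6·19^0
  c_2 = 1 = 1·19^0
  c_3 = 14 = 14·19^0
  c_4 = 14 = 14·19^0
  c_5 = 16 = 16·19^0
  c_6 = 10 = 10·19^0
  c_7 = 11 = 11·19^0
Factor λ_0 = (6, 1, 14, 14, 16, 10, 11)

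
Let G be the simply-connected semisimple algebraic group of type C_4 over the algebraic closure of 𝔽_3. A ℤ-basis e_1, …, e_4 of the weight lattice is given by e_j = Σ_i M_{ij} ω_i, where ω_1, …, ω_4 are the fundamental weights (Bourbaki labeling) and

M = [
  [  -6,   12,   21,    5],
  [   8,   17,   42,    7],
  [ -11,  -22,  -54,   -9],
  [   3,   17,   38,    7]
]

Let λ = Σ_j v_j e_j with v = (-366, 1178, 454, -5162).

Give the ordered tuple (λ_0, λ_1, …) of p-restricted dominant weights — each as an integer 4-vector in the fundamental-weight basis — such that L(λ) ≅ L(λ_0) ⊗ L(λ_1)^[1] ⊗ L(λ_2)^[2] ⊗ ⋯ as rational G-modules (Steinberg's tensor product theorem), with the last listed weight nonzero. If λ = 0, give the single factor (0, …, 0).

((2, 2, 1, 1), (0, 1, 2, 0), (0, 0, 2, 2), (2, 1, 1, 1))

Converting to the ω-basis (c_i = row i of M dotted with v = (-366, 1178, 454, -5162)):
  c_1 = (-6)·(-366) + (12)·(1178) + (21)·(454) + (5)·(-5162) = 56
  c_2 = (8)·(-366) + (17)·(1178) + (42)·(454) + (7)·(-5162) = 32
  c_3 = (-11)·(-366) + (-22)·(1178) + (-54)·(454) + (-9)·(-5162) = 52
  c_4 = (3)·(-366) + (17)·(1178) + (38)·(454) + (7)·(-5162) = 46
p = 3; digits c_i = Σ_j d_{ij}·3^j, 0 ≤ d_{ij} < 3:
  c_1 = 56 = 2·3^0 + 0·3^1 + 0·3^2 + 2·3^3
  c_2 = 32 = 2·3^0 + 1·3^1 + 0·3^2 + 1·3^3
  c_3 = 52 = 1·3^0 + 2·3^1 + 2·3^2 + 1·3^3
  c_4 = 46 = 1·3^0 + 0·3^1 + 2·3^2 + 1·3^3
λ_0 = (2, 2, 1, 1)
λ_1 = (0, 1, 2, 0)
λ_2 = (0, 0, 2, 2)
λ_3 = (2, 1, 1, 1)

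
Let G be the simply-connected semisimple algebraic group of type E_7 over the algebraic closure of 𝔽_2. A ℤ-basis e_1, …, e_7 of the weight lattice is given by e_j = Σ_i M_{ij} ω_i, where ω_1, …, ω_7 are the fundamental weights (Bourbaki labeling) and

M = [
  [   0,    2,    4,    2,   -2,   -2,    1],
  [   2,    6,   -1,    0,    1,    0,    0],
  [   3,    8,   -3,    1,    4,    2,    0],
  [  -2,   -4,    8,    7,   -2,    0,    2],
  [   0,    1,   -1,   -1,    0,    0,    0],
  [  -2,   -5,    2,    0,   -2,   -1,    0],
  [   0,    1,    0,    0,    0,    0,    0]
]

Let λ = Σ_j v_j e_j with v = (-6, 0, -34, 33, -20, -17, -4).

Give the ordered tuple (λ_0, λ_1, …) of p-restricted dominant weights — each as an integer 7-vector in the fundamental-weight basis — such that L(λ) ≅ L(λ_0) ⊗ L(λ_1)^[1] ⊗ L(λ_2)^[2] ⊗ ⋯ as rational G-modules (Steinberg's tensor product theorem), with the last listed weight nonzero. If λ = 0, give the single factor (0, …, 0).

((0, 0, 1, 1, 1, 1, 0), (0, 1, 1, 1, 0, 0, 0))

Compute c_i = Σ_j M_{ij} v_j with v = (-6, 0, -34, 33, -20, -17, -4):
  c_1 = 0*-6 + 2*0 + 4*-34 + 2*33 + -2*-20 + -2*-17 + 1*-4 = 0
  c_2 = 2*-6 + 6*0 + -1*-34 + 0*33 + 1*-20 + 0*-17 + 0*-4 = 2
  c_3 = 3*-6 + 8*0 + -3*-34 + 1*33 + 4*-20 + 2*-17 + 0*-4 = 3
  c_4 = -2*-6 + -4*0 + 8*-34 + 7*33 + -2*-20 + 0*-17 + 2*-4 = 3
  c_5 = 0*-6 + 1*0 + -1*-34 + -1*33 + 0*-20 + 0*-17 + 0*-4 = 1
  c_6 = -2*-6 + -5*0 + 2*-34 + 0*33 + -2*-20 + -1*-17 + 0*-4 = 1
  c_7 = 0*-6 + 1*0 + 0*-34 + 0*33 + 0*-20 + 0*-17 + 0*-4 = 0
p = 2; digits c_i = Σ_j d_{ij}·2^j, 0 ≤ d_{ij} < 2:
  c_1 = 0
  c_2 = 2 = 0·2^0 + 1·2^1
  c_3 = 3 = 1·2^0 + 1·2^1
  c_4 = 3 = 1·2^0 + 1·2^1
  c_5 = 1 = 1·2^0
  c_6 = 1 = 1·2^0
  c_7 = 0
Factor λ_0 = (0, 0, 1, 1, 1, 1, 0)
Factor λ_1 = (0, 1, 1, 1, 0, 0, 0)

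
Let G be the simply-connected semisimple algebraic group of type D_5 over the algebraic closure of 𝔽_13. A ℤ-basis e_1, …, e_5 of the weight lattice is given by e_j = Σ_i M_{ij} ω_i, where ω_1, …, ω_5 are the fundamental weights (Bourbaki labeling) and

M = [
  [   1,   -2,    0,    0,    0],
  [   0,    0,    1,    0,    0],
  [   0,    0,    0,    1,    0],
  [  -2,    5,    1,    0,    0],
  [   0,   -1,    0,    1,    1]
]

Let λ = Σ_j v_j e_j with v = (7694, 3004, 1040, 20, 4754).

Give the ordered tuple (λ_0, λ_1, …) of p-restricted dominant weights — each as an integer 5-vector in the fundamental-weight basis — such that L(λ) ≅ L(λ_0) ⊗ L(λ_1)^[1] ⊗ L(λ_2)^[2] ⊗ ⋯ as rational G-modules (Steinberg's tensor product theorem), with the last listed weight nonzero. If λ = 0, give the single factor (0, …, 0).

Compute c_i = Σ_j M_{ij} v_j with v = (7694, 3004, 1040, 20, 4754):
  c_1 = 1*7694 + -2*3004 + 0*1040 + 0*20 + 0*4754 = 1686
  c_2 = 0*7694 + 0*3004 + 1*1040 + 0*20 + 0*4754 = 1040
  c_3 = 0*7694 + 0*3004 + 0*1040 + 1*20 + 0*4754 = 20
  c_4 = -2*7694 + 5*3004 + 1*1040 + 0*20 + 0*4754 = 672
  c_5 = 0*7694 + -1*3004 + 0*1040 + 1*20 + 1*4754 = 1770
p = 13; digits c_i = Σ_j d_{ij}·13^j, 0 ≤ d_{ij} < 13:
  c_1 = 1686 = 9·13^0 + 12·13^1 + 9·13^2
  c_2 = 1040 = 0·13^0 + 2·13^1 + 6·13^2
  c_3 = 20 = 7·13^0 + 1·13^1
  c_4 = 672 = 9·13^0 + 12·13^1 + 3·13^2
  c_5 = 1770 = 2·13^0 + 6·13^1 + 10·13^2
Factor λ_0 = (9, 0, 7, 9, 2)
Factor λ_1 = (12, 2, 1, 12, 6)
Factor λ_2 = (9, 6, 0, 3, 10)

((9, 0, 7, 9, 2), (12, 2, 1, 12, 6), (9, 6, 0, 3, 10))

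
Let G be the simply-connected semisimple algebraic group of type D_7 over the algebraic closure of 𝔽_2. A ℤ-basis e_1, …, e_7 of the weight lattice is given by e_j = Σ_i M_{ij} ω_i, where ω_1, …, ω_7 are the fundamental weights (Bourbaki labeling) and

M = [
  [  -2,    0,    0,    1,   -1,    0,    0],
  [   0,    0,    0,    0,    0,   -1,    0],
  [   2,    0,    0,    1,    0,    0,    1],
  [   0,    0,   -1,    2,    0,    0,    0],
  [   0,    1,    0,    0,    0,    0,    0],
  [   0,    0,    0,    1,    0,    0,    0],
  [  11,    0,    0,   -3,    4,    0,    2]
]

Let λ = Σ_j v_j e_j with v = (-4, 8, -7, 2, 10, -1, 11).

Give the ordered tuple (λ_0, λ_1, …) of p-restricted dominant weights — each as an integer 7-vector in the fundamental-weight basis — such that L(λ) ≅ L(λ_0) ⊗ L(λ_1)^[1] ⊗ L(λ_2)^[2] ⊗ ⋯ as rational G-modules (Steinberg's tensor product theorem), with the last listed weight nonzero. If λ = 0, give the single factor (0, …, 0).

((0, 1, 1, 1, 0, 0, 0), (0, 0, 0, 1, 0, 1, 0), (0, 0, 1, 0, 0, 0, 1), (0, 0, 0, 1, 1, 0, 1))

In the fundamental-weight basis, λ has coordinates c = M·v (v = (-4, 8, -7, 2, 10, -1, 11)):
  c_1 = (-2)·(-4) + (0)·(8) + (0)·(-7) + (1)·(2) + (-1)·(10) + (0)·(-1) + (0)·(11) = 0
  c_2 = (0)·(-4) + (0)·(8) + (0)·(-7) + (0)·(2) + (0)·(10) + (-1)·(-1) + (0)·(11) = 1
  c_3 = (2)·(-4) + (0)·(8) + (0)·(-7) + (1)·(2) + (0)·(10) + (0)·(-1) + (1)·(11) = 5
  c_4 = (0)·(-4) + (0)·(8) + (-1)·(-7) + (2)·(2) + (0)·(10) + (0)·(-1) + (0)·(11) = 11
  c_5 = (0)·(-4) + (1)·(8) + (0)·(-7) + (0)·(2) + (0)·(10) + (0)·(-1) + (0)·(11) = 8
  c_6 = (0)·(-4) + (0)·(8) + (0)·(-7) + (1)·(2) + (0)·(10) + (0)·(-1) + (0)·(11) = 2
  c_7 = (11)·(-4) + (0)·(8) + (0)·(-7) + (-3)·(2) + (4)·(10) + (0)·(-1) + (2)·(11) = 12
p = 2; digits c_i = Σ_j d_{ij}·2^j, 0 ≤ d_{ij} < 2:
  c_1 = 0
  c_2 = 1 = 1·2^0
  c_3 = 5 = 1·2^0 + 0·2^1 + 1·2^2
  c_4 = 11 = 1·2^0 + 1·2^1 + 0·2^2 + 1·2^3
  c_5 = 8 = 0·2^0 + 0·2^1 + 0·2^2 + 1·2^3
  c_6 = 2 = 0·2^0 + 1·2^1
  c_7 = 12 = 0·2^0 + 0·2^1 + 1·2^2 + 1·2^3
Factor λ_0 = (0, 1, 1, 1, 0, 0, 0)
Factor λ_1 = (0, 0, 0, 1, 0, 1, 0)
Factor λ_2 = (0, 0, 1, 0, 0, 0, 1)
Factor λ_3 = (0, 0, 0, 1, 1, 0, 1)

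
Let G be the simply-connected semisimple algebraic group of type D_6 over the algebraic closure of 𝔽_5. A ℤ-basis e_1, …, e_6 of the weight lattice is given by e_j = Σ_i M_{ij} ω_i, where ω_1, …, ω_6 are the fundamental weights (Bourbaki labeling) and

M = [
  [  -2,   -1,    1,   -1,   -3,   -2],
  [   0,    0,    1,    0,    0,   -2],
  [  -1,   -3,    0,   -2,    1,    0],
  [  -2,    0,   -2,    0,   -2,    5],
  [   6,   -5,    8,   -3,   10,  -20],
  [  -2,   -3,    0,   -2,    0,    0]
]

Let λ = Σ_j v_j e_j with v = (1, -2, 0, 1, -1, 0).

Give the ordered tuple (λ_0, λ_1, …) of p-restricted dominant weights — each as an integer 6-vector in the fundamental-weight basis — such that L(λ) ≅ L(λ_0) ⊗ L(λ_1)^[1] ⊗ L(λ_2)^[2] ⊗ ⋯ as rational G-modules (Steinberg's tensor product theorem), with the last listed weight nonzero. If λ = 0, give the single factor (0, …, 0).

((2, 0, 2, 0, 3, 2),)

In the fundamental-weight basis, λ has coordinates c = M·v (v = (1, -2, 0, 1, -1, 0)):
  c_1 = -2*1 + -1*-2 + 1*0 + -1*1 + -3*-1 + -2*0 = 2
  c_2 = 0*1 + 0*-2 + 1*0 + 0*1 + 0*-1 + -2*0 = 0
  c_3 = -1*1 + -3*-2 + 0*0 + -2*1 + 1*-1 + 0*0 = 2
  c_4 = -2*1 + 0*-2 + -2*0 + 0*1 + -2*-1 + 5*0 = 0
  c_5 = 6*1 + -5*-2 + 8*0 + -3*1 + 10*-1 + -20*0 = 3
  c_6 = -2*1 + -3*-2 + 0*0 + -2*1 + 0*-1 + 0*0 = 2
Base-5 expansion of each c_i:
  c_1 = 2 = 2·5^0
  c_2 = 0
  c_3 = 2 = 2·5^0
  c_4 = 0
  c_5 = 3 = 3·5^0
  c_6 = 2 = 2·5^0
p-restricted factor λ_0 = (2, 0, 2, 0, 3, 2)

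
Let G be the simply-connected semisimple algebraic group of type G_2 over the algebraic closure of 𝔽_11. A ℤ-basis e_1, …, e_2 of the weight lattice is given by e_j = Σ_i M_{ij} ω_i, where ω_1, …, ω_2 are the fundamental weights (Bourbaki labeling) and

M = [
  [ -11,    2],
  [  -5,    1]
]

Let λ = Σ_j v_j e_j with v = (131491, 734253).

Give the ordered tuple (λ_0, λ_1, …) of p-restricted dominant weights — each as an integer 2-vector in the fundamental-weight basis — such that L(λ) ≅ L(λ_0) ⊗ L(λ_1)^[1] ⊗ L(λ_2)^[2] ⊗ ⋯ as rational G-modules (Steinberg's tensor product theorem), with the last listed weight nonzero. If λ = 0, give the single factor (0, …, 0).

Converting to the ω-basis (c_i = row i of M dotted with v = (131491, 734253)):
  c_1 = (-11)·(131491) + 2·734253 = 22105
  c_2 = (-5)·(131491) + 1·734253 = 76798
Base-11 expansion of each c_i:
  c_1 = 22105 = 6·11^0 + 7·11^1 + 6·11^2 + 5·11^3 + 1·11^4
  c_2 = 76798 = 7·11^0 + 7·11^1 + 7·11^2 + 2·11^3 + 5·11^4
Factor λ_0 = (6, 7)
Factor λ_1 = (7, 7)
Factor λ_2 = (6, 7)
Factor λ_3 = (5, 2)
Factor λ_4 = (1, 5)

((6, 7), (7, 7), (6, 7), (5, 2), (1, 5))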